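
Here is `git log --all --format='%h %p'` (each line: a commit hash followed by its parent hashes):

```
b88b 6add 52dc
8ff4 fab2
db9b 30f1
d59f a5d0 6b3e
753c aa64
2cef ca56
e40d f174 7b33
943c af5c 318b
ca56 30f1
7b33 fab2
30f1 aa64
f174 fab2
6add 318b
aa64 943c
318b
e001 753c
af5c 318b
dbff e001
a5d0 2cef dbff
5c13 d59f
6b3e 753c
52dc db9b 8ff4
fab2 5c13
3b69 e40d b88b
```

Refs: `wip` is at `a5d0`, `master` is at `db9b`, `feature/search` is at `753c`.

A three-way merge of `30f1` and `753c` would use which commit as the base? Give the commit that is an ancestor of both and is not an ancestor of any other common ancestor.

aa64

Ancestors of 30f1: {30f1, 318b, 943c, aa64, af5c}.
Ancestors of 753c: {318b, 753c, 943c, aa64, af5c}.
Common ancestors: {318b, 943c, aa64, af5c}.
Among these, aa64 is not an ancestor of any other common ancestor — it is the merge base.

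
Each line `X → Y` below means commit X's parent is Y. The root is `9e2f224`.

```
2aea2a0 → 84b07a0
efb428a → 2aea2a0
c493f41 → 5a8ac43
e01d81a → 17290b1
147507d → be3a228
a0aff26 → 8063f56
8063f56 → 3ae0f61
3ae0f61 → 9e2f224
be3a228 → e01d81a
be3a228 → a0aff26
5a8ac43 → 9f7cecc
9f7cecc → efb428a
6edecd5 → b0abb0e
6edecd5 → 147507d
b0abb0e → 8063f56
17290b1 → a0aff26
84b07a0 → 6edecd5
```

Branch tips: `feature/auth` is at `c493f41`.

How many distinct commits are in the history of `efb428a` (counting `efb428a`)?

Walking parent pointers from efb428a: reachable set = {147507d, 17290b1, 2aea2a0, 3ae0f61, 6edecd5, 8063f56, 84b07a0, 9e2f224, a0aff26, b0abb0e, be3a228, e01d81a, efb428a}.
That is 13 commits.

13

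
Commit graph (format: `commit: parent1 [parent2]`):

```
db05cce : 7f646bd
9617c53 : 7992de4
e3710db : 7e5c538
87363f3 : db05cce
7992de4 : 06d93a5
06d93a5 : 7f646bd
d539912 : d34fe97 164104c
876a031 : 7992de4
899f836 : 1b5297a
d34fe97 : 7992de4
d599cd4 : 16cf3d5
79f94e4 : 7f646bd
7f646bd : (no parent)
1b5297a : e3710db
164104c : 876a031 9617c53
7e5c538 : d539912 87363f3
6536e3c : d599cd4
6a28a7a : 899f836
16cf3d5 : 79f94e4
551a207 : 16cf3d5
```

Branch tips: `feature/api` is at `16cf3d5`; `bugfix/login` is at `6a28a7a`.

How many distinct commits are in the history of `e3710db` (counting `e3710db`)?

12

Walking parent pointers from e3710db: reachable set = {06d93a5, 164104c, 7992de4, 7e5c538, 7f646bd, 87363f3, 876a031, 9617c53, d34fe97, d539912, db05cce, e3710db}.
That is 12 commits.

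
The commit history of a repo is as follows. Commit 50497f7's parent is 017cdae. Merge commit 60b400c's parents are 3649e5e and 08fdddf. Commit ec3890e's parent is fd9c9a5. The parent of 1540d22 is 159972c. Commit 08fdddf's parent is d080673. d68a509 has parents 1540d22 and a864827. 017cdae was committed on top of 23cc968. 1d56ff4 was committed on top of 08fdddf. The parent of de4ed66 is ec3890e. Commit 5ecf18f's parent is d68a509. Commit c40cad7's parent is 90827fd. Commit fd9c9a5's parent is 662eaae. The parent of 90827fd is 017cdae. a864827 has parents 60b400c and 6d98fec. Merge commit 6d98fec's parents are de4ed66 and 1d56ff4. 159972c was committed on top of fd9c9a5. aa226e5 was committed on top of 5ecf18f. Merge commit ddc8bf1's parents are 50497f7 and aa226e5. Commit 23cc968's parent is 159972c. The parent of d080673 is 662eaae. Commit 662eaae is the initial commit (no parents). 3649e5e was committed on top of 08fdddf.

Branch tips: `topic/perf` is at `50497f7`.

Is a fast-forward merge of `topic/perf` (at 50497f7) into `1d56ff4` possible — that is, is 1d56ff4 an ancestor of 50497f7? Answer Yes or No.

A fast-forward from 1d56ff4 to 50497f7 is possible iff 1d56ff4 is an ancestor of 50497f7.
Ancestors of 50497f7: {017cdae, 159972c, 23cc968, 50497f7, 662eaae, fd9c9a5}.
1d56ff4 is not among them, so fast-forward is not possible.

No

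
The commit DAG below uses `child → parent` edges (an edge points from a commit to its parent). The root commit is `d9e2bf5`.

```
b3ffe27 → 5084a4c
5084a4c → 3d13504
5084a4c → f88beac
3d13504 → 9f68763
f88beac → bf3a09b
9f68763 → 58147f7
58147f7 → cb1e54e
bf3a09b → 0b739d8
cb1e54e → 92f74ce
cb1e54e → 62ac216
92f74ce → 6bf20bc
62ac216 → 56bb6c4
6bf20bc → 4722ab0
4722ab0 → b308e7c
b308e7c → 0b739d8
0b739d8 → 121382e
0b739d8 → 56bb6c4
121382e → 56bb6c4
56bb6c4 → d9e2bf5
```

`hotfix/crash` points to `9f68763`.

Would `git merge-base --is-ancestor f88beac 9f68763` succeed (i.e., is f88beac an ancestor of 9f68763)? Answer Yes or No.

Ancestors of 9f68763: {0b739d8, 121382e, 4722ab0, 56bb6c4, 58147f7, 62ac216, 6bf20bc, 92f74ce, 9f68763, b308e7c, cb1e54e, d9e2bf5}.
f88beac is not in that set, so it is not an ancestor of 9f68763.

No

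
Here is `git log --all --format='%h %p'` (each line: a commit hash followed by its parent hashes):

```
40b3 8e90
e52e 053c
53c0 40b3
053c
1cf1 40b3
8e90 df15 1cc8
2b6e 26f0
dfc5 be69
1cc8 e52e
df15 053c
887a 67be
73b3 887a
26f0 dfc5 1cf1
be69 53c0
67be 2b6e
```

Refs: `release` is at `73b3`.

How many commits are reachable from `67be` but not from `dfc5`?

Reachable from 67be: {053c, 1cc8, 1cf1, 26f0, 2b6e, 40b3, 53c0, 67be, 8e90, be69, df15, dfc5, e52e}.
Reachable from dfc5: {053c, 1cc8, 40b3, 53c0, 8e90, be69, df15, dfc5, e52e}.
In 67be's history but not dfc5's: {1cf1, 26f0, 2b6e, 67be} — 4 commits.

4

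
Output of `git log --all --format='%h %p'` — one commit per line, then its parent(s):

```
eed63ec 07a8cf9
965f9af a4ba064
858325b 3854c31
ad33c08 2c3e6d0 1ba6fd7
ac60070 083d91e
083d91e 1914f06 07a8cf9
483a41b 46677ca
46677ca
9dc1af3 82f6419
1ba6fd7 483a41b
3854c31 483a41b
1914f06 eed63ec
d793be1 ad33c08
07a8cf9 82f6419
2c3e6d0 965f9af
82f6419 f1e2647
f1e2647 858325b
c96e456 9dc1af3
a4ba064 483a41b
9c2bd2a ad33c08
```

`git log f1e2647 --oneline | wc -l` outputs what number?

Walking parent pointers from f1e2647: reachable set = {3854c31, 46677ca, 483a41b, 858325b, f1e2647}.
That is 5 commits.

5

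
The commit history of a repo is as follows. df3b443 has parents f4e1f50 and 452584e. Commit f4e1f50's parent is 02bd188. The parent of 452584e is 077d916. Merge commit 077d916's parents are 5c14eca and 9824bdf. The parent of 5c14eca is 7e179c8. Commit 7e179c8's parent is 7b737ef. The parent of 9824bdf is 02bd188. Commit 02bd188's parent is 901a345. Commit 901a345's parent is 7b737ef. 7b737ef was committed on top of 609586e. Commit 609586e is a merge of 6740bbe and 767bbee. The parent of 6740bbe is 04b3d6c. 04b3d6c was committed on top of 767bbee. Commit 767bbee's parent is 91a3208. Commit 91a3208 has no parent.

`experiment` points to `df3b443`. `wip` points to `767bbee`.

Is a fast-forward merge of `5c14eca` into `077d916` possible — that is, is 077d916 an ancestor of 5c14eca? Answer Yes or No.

No

A fast-forward from 077d916 to 5c14eca is possible iff 077d916 is an ancestor of 5c14eca.
Ancestors of 5c14eca: {04b3d6c, 5c14eca, 609586e, 6740bbe, 767bbee, 7b737ef, 7e179c8, 91a3208}.
077d916 is not among them, so fast-forward is not possible.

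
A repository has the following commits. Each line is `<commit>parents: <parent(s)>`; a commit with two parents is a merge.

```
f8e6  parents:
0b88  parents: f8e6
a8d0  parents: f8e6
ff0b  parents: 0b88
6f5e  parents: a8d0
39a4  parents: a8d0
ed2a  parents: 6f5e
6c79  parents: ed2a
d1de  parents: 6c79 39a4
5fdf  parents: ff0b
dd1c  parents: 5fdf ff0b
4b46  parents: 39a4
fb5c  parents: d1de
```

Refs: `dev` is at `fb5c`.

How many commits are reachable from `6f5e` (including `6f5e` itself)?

3

Walking parent pointers from 6f5e: reachable set = {6f5e, a8d0, f8e6}.
That is 3 commits.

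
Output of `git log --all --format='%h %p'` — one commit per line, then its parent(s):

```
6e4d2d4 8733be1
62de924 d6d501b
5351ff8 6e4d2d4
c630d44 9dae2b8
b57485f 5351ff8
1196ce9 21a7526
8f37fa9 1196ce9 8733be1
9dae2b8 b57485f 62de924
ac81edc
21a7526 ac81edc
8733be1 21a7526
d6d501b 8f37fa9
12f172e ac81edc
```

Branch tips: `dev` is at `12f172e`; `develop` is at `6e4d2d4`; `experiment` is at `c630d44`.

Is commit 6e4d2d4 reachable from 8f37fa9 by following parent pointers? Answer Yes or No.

No

Ancestors of 8f37fa9: {1196ce9, 21a7526, 8733be1, 8f37fa9, ac81edc}.
6e4d2d4 is not in that set, so it is not an ancestor of 8f37fa9.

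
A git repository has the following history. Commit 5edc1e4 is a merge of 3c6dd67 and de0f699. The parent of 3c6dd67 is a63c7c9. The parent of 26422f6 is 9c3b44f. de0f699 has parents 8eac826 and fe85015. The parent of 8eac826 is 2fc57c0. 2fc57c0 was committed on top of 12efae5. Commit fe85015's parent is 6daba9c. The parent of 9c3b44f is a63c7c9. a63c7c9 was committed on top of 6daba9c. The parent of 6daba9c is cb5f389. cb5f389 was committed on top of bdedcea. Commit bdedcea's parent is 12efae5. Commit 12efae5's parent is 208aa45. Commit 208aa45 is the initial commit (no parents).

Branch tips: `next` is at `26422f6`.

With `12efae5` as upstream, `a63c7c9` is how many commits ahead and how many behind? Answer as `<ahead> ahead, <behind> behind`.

4 ahead, 0 behind

Reachable from a63c7c9: {12efae5, 208aa45, 6daba9c, a63c7c9, bdedcea, cb5f389}.
Reachable from 12efae5: {12efae5, 208aa45}.
Only in a63c7c9's history (ahead): {6daba9c, a63c7c9, bdedcea, cb5f389} — 4.
Only in 12efae5's history (behind): {} — 0.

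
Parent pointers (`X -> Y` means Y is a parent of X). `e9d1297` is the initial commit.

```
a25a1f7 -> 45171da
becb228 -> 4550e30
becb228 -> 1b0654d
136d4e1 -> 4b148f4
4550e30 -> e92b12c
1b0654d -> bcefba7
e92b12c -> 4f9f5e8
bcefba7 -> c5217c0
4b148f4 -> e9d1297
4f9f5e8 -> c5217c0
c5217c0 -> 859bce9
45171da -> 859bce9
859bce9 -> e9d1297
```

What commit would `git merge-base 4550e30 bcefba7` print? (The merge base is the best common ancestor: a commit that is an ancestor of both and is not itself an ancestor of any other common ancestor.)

Ancestors of 4550e30: {4550e30, 4f9f5e8, 859bce9, c5217c0, e92b12c, e9d1297}.
Ancestors of bcefba7: {859bce9, bcefba7, c5217c0, e9d1297}.
Common ancestors: {859bce9, c5217c0, e9d1297}.
Among these, c5217c0 is not an ancestor of any other common ancestor — it is the merge base.

c5217c0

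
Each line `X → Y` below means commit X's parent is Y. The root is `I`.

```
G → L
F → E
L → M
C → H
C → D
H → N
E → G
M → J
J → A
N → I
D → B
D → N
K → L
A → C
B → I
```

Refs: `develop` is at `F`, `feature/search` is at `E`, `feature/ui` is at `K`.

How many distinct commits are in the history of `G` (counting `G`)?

11

Walking parent pointers from G: reachable set = {A, B, C, D, G, H, I, J, L, M, N}.
That is 11 commits.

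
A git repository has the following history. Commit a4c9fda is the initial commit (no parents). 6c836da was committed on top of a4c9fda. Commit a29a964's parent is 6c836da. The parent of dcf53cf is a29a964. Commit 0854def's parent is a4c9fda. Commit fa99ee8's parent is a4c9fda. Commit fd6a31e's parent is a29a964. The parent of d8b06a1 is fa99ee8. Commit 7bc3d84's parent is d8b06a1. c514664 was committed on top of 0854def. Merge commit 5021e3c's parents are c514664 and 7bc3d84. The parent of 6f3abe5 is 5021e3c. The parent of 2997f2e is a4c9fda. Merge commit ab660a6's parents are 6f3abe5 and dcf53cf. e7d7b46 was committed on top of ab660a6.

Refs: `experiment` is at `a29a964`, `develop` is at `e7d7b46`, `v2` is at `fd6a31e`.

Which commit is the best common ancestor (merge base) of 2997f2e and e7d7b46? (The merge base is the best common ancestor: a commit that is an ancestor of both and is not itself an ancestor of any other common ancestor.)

Ancestors of 2997f2e: {2997f2e, a4c9fda}.
Ancestors of e7d7b46: {0854def, 5021e3c, 6c836da, 6f3abe5, 7bc3d84, a29a964, a4c9fda, ab660a6, c514664, d8b06a1, dcf53cf, e7d7b46, fa99ee8}.
Common ancestors: {a4c9fda}.
The only common ancestor is a4c9fda, so it is the merge base.

a4c9fda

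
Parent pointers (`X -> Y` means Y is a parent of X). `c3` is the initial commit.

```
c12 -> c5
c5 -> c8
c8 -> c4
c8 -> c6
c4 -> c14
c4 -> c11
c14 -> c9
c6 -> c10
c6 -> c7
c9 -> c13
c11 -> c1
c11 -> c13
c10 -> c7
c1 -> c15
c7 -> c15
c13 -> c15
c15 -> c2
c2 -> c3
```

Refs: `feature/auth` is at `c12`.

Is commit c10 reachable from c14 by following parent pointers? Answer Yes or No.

No

Ancestors of c14: {c13, c14, c15, c2, c3, c9}.
c10 is not in that set, so it is not an ancestor of c14.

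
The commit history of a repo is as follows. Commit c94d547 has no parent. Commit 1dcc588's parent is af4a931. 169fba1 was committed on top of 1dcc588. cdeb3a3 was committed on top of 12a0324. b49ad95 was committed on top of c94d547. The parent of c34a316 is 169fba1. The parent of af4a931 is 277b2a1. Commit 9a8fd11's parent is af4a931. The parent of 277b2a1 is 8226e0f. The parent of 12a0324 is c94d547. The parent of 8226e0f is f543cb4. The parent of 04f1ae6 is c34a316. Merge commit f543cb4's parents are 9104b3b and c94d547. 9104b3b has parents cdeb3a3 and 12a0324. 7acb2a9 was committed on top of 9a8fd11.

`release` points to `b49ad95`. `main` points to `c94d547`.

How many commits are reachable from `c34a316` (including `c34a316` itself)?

11

Walking parent pointers from c34a316: reachable set = {12a0324, 169fba1, 1dcc588, 277b2a1, 8226e0f, 9104b3b, af4a931, c34a316, c94d547, cdeb3a3, f543cb4}.
That is 11 commits.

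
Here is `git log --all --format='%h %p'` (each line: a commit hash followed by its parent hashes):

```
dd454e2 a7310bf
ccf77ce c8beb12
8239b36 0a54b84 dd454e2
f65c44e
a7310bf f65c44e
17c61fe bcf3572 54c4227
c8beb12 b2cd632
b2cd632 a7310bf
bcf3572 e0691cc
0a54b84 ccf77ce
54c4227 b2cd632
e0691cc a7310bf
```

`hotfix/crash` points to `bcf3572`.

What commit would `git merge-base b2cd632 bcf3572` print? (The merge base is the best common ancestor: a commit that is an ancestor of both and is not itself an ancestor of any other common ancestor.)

a7310bf

Ancestors of b2cd632: {a7310bf, b2cd632, f65c44e}.
Ancestors of bcf3572: {a7310bf, bcf3572, e0691cc, f65c44e}.
Common ancestors: {a7310bf, f65c44e}.
Among these, a7310bf is not an ancestor of any other common ancestor — it is the merge base.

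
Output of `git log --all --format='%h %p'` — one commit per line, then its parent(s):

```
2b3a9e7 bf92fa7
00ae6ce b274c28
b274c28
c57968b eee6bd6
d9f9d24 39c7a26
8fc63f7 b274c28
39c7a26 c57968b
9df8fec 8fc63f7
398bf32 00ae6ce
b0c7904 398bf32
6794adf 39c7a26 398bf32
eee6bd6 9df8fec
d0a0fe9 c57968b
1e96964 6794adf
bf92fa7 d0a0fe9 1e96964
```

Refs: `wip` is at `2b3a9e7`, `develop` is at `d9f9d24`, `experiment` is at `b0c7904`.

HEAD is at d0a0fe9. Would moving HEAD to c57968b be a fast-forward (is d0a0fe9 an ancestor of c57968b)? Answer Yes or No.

A fast-forward from d0a0fe9 to c57968b is possible iff d0a0fe9 is an ancestor of c57968b.
Ancestors of c57968b: {8fc63f7, 9df8fec, b274c28, c57968b, eee6bd6}.
d0a0fe9 is not among them, so fast-forward is not possible.

No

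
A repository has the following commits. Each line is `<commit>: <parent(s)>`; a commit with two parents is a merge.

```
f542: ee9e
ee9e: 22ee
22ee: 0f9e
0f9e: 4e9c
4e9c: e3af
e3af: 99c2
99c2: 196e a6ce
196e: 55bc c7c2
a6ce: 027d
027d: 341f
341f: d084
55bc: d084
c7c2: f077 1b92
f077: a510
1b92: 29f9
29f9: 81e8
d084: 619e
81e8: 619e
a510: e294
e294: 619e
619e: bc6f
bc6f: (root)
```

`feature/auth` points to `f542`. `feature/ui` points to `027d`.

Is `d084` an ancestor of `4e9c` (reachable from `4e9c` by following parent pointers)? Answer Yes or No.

Ancestors of 4e9c (commits reachable by following parents): {027d, 196e, 1b92, 29f9, 341f, 4e9c, 55bc, 619e, 81e8, 99c2, a510, a6ce, bc6f, c7c2, d084, e294, e3af, f077}.
d084 is in that set, so it is an ancestor of 4e9c.

Yes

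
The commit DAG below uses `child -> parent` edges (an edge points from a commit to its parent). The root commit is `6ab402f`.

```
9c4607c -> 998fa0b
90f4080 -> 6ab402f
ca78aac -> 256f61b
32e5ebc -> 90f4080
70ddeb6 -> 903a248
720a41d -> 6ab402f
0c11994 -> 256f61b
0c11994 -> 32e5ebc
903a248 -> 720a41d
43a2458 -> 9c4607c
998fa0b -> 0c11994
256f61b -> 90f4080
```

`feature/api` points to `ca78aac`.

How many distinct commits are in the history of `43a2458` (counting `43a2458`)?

Walking parent pointers from 43a2458: reachable set = {0c11994, 256f61b, 32e5ebc, 43a2458, 6ab402f, 90f4080, 998fa0b, 9c4607c}.
That is 8 commits.

8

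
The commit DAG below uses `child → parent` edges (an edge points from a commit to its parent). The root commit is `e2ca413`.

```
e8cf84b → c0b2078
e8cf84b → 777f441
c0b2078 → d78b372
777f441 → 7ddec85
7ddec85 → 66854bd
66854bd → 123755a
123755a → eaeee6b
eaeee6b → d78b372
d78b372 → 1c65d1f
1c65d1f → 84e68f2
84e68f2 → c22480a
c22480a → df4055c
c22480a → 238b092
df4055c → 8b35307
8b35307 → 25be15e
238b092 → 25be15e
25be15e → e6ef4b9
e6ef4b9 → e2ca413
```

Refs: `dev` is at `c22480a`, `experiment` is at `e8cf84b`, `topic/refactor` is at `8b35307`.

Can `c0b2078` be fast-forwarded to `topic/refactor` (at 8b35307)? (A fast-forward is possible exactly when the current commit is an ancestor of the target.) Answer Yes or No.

No

A fast-forward from c0b2078 to 8b35307 is possible iff c0b2078 is an ancestor of 8b35307.
Ancestors of 8b35307: {25be15e, 8b35307, e2ca413, e6ef4b9}.
c0b2078 is not among them, so fast-forward is not possible.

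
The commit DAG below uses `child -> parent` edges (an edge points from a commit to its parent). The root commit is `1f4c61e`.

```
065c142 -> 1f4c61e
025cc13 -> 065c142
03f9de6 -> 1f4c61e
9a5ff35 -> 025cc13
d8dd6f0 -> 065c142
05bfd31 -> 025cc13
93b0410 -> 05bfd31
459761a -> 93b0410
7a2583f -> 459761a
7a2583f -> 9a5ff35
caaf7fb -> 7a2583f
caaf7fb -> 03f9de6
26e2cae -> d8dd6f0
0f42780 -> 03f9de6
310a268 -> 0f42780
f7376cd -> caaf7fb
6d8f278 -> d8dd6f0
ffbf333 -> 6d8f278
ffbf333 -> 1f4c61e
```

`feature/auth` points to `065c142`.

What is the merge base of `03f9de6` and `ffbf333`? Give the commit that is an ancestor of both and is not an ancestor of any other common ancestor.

1f4c61e

Ancestors of 03f9de6: {03f9de6, 1f4c61e}.
Ancestors of ffbf333: {065c142, 1f4c61e, 6d8f278, d8dd6f0, ffbf333}.
Common ancestors: {1f4c61e}.
The only common ancestor is 1f4c61e, so it is the merge base.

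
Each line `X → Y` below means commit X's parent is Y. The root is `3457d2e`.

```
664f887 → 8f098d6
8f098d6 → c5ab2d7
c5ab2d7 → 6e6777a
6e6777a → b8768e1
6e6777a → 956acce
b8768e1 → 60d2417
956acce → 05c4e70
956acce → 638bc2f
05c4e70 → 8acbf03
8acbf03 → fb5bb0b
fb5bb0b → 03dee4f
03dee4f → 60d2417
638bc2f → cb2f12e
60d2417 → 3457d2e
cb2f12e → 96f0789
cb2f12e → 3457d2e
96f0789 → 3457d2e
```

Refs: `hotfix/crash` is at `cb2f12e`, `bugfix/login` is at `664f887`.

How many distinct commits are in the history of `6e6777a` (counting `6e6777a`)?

12

Walking parent pointers from 6e6777a: reachable set = {03dee4f, 05c4e70, 3457d2e, 60d2417, 638bc2f, 6e6777a, 8acbf03, 956acce, 96f0789, b8768e1, cb2f12e, fb5bb0b}.
That is 12 commits.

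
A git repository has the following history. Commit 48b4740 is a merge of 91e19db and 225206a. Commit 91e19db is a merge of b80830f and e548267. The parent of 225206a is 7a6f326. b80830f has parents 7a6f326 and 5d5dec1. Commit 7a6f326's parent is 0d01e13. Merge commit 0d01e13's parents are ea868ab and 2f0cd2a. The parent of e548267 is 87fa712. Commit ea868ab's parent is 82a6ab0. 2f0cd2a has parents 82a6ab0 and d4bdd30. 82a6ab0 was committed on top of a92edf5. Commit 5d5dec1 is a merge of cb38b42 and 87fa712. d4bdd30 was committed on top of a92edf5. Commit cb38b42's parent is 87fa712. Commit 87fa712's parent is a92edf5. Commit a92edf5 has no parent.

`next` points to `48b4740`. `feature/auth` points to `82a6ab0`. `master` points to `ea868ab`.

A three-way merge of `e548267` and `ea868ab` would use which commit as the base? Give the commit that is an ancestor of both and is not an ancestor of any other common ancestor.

Ancestors of e548267: {87fa712, a92edf5, e548267}.
Ancestors of ea868ab: {82a6ab0, a92edf5, ea868ab}.
Common ancestors: {a92edf5}.
The only common ancestor is a92edf5, so it is the merge base.

a92edf5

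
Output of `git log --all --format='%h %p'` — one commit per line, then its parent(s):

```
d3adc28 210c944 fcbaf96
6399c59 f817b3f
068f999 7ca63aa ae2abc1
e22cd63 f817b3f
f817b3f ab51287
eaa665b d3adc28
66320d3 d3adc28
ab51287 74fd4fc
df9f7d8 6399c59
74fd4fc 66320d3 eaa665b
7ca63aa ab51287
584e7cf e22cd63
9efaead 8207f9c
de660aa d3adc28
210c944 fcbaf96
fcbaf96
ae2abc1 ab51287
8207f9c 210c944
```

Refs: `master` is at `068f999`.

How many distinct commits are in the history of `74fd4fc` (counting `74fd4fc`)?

Walking parent pointers from 74fd4fc: reachable set = {210c944, 66320d3, 74fd4fc, d3adc28, eaa665b, fcbaf96}.
That is 6 commits.

6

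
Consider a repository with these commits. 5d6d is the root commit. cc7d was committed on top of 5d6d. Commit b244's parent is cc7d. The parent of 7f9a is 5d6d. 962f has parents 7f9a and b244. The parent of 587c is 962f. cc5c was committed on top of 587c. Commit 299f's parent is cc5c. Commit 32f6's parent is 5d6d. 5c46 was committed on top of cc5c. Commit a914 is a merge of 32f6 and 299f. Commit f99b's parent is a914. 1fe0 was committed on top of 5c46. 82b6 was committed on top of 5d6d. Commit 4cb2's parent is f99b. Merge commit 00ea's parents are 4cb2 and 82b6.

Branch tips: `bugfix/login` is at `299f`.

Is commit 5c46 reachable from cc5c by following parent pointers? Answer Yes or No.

Ancestors of cc5c: {587c, 5d6d, 7f9a, 962f, b244, cc5c, cc7d}.
5c46 is not in that set, so it is not an ancestor of cc5c.

No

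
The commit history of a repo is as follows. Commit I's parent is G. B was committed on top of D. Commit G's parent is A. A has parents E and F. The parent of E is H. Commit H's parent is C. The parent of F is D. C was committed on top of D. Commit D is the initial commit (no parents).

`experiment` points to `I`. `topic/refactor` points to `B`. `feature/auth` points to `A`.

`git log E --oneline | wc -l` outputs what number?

Walking parent pointers from E: reachable set = {C, D, E, H}.
That is 4 commits.

4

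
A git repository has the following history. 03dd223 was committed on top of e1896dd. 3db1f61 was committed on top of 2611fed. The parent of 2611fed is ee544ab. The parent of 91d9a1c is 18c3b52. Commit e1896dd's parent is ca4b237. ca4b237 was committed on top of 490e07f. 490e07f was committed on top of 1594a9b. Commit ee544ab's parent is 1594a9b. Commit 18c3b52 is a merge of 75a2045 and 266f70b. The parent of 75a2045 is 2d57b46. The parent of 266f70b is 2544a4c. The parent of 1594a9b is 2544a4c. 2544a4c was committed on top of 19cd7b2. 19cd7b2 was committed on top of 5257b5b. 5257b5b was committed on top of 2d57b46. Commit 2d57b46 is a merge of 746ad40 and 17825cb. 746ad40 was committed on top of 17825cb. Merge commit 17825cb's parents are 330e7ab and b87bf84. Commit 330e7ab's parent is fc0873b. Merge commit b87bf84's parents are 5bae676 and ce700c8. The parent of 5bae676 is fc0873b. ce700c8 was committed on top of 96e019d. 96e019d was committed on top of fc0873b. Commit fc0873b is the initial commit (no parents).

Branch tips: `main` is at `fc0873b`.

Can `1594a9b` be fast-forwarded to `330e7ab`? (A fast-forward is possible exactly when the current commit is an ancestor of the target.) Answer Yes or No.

A fast-forward from 1594a9b to 330e7ab is possible iff 1594a9b is an ancestor of 330e7ab.
Ancestors of 330e7ab: {330e7ab, fc0873b}.
1594a9b is not among them, so fast-forward is not possible.

No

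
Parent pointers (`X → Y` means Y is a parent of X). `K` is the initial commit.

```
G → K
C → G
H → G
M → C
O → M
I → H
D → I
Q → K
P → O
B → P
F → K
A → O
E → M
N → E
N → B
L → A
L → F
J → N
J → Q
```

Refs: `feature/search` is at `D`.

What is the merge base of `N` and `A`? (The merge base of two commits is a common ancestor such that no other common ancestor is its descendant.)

O

Ancestors of N: {B, C, E, G, K, M, N, O, P}.
Ancestors of A: {A, C, G, K, M, O}.
Common ancestors: {C, G, K, M, O}.
Among these, O is not an ancestor of any other common ancestor — it is the merge base.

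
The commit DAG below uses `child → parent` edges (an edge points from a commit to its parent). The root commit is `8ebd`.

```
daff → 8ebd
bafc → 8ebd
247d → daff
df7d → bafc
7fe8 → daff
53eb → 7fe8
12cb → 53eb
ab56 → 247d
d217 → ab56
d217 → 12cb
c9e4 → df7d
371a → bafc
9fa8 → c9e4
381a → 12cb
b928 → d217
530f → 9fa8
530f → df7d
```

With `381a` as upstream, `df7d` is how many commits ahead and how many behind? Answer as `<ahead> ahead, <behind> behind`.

2 ahead, 5 behind

Reachable from df7d: {8ebd, bafc, df7d}.
Reachable from 381a: {12cb, 381a, 53eb, 7fe8, 8ebd, daff}.
Only in df7d's history (ahead): {bafc, df7d} — 2.
Only in 381a's history (behind): {12cb, 381a, 53eb, 7fe8, daff} — 5.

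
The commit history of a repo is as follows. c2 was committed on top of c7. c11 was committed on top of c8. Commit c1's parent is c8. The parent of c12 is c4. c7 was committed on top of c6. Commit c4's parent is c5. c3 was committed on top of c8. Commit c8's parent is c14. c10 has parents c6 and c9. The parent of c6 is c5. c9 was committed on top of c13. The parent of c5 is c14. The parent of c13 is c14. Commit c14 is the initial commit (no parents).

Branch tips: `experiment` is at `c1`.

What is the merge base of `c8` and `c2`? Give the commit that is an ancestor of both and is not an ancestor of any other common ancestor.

c14

Ancestors of c8: {c14, c8}.
Ancestors of c2: {c14, c2, c5, c6, c7}.
Common ancestors: {c14}.
The only common ancestor is c14, so it is the merge base.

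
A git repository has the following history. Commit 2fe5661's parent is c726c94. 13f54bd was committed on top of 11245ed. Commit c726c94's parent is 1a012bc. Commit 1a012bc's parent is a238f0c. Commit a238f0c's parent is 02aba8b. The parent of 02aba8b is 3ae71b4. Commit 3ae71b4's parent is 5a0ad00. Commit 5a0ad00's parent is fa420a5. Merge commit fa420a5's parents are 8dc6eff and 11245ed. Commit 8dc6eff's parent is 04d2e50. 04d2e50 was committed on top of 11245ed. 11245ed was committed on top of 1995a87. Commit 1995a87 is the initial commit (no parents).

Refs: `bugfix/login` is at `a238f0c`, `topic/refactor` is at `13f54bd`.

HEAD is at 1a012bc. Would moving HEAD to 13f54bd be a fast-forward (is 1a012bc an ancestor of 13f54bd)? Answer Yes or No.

No

A fast-forward from 1a012bc to 13f54bd is possible iff 1a012bc is an ancestor of 13f54bd.
Ancestors of 13f54bd: {11245ed, 13f54bd, 1995a87}.
1a012bc is not among them, so fast-forward is not possible.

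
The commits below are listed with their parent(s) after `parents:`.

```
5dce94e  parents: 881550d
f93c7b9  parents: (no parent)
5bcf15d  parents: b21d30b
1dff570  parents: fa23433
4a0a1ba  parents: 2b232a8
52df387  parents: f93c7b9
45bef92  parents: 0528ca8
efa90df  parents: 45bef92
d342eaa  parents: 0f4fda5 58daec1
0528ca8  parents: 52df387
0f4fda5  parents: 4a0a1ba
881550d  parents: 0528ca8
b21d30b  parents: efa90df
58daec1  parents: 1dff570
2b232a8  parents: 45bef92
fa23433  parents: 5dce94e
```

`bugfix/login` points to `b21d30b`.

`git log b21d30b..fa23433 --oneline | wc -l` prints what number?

Reachable from fa23433: {0528ca8, 52df387, 5dce94e, 881550d, f93c7b9, fa23433}.
Reachable from b21d30b: {0528ca8, 45bef92, 52df387, b21d30b, efa90df, f93c7b9}.
In fa23433's history but not b21d30b's: {5dce94e, 881550d, fa23433} — 3 commits.

3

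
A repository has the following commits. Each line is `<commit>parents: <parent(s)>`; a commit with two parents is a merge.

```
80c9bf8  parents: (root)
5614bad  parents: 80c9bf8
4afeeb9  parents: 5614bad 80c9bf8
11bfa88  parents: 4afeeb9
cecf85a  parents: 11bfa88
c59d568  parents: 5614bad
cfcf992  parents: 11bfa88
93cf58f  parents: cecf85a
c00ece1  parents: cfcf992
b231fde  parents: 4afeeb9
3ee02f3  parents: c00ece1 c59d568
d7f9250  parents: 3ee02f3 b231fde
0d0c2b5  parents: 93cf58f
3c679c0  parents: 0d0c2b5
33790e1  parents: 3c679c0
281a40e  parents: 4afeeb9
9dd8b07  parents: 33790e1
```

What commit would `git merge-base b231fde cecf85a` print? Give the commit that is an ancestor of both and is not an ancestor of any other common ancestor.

4afeeb9

Ancestors of b231fde: {4afeeb9, 5614bad, 80c9bf8, b231fde}.
Ancestors of cecf85a: {11bfa88, 4afeeb9, 5614bad, 80c9bf8, cecf85a}.
Common ancestors: {4afeeb9, 5614bad, 80c9bf8}.
Among these, 4afeeb9 is not an ancestor of any other common ancestor — it is the merge base.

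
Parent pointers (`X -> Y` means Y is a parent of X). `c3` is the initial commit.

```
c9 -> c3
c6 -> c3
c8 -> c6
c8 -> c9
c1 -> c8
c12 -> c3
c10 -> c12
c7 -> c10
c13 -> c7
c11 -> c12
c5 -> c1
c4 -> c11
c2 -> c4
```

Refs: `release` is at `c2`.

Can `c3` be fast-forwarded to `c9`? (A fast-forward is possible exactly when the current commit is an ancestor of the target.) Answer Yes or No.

A fast-forward from c3 to c9 is possible iff c3 is an ancestor of c9.
Ancestors of c9: {c3, c9}.
c3 is among them, so fast-forward is possible.

Yes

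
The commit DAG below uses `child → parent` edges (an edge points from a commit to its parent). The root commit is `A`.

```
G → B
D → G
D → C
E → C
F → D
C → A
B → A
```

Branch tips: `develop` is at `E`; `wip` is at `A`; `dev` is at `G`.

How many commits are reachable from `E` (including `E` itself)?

Walking parent pointers from E: reachable set = {A, C, E}.
That is 3 commits.

3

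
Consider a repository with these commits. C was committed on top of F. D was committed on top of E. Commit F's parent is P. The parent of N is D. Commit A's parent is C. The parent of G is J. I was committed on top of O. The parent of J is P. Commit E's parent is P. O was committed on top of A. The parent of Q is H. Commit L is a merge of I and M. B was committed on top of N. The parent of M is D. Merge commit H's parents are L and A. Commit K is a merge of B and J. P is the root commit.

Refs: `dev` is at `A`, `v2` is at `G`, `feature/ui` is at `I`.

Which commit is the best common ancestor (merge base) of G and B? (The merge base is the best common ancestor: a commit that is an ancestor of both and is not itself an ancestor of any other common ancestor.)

P

Ancestors of G: {G, J, P}.
Ancestors of B: {B, D, E, N, P}.
Common ancestors: {P}.
The only common ancestor is P, so it is the merge base.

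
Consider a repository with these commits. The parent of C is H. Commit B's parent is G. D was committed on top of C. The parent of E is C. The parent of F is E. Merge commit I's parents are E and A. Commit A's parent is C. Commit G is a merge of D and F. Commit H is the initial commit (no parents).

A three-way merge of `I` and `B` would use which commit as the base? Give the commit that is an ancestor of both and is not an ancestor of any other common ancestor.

Ancestors of I: {A, C, E, H, I}.
Ancestors of B: {B, C, D, E, F, G, H}.
Common ancestors: {C, E, H}.
Among these, E is not an ancestor of any other common ancestor — it is the merge base.

E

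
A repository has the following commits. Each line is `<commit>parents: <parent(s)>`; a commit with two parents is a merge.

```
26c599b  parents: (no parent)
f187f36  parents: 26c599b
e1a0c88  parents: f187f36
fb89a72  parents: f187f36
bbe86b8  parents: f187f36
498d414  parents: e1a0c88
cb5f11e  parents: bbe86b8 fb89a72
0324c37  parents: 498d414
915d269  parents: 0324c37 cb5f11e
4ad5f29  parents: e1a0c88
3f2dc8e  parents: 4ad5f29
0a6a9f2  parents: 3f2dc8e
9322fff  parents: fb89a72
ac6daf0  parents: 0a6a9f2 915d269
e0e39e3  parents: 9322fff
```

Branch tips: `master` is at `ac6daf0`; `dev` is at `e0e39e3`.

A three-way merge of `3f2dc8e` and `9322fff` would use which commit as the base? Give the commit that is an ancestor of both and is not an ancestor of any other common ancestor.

Ancestors of 3f2dc8e: {26c599b, 3f2dc8e, 4ad5f29, e1a0c88, f187f36}.
Ancestors of 9322fff: {26c599b, 9322fff, f187f36, fb89a72}.
Common ancestors: {26c599b, f187f36}.
Among these, f187f36 is not an ancestor of any other common ancestor — it is the merge base.

f187f36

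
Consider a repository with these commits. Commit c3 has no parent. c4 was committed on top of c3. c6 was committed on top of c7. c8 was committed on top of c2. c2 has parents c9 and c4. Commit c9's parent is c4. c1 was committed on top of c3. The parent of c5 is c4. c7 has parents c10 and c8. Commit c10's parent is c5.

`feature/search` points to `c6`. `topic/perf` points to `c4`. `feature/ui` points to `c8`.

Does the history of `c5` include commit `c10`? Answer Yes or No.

Ancestors of c5: {c3, c4, c5}.
c10 is not in that set, so it is not an ancestor of c5.

No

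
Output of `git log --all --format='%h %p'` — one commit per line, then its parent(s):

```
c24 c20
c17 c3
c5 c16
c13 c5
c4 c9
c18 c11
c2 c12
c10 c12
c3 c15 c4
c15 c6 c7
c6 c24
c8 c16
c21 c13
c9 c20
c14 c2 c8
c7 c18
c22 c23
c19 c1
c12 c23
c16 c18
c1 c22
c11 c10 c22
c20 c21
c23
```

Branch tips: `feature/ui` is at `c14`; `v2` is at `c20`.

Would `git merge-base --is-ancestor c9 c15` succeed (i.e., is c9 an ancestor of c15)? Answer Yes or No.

No

Ancestors of c15: {c10, c11, c12, c13, c15, c16, c18, c20, c21, c22, c23, c24, c5, c6, c7}.
c9 is not in that set, so it is not an ancestor of c15.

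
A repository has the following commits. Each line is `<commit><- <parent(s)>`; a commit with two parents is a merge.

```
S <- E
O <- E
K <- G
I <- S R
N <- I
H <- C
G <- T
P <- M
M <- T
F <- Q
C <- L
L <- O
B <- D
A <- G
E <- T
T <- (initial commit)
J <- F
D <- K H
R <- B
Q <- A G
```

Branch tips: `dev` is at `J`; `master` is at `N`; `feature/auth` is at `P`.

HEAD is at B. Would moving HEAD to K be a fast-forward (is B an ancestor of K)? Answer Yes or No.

No

A fast-forward from B to K is possible iff B is an ancestor of K.
Ancestors of K: {G, K, T}.
B is not among them, so fast-forward is not possible.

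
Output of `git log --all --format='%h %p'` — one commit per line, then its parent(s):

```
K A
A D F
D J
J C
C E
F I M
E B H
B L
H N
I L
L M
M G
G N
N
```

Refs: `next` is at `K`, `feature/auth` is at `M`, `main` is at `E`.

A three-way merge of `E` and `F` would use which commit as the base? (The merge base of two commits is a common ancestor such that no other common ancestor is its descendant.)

L

Ancestors of E: {B, E, G, H, L, M, N}.
Ancestors of F: {F, G, I, L, M, N}.
Common ancestors: {G, L, M, N}.
Among these, L is not an ancestor of any other common ancestor — it is the merge base.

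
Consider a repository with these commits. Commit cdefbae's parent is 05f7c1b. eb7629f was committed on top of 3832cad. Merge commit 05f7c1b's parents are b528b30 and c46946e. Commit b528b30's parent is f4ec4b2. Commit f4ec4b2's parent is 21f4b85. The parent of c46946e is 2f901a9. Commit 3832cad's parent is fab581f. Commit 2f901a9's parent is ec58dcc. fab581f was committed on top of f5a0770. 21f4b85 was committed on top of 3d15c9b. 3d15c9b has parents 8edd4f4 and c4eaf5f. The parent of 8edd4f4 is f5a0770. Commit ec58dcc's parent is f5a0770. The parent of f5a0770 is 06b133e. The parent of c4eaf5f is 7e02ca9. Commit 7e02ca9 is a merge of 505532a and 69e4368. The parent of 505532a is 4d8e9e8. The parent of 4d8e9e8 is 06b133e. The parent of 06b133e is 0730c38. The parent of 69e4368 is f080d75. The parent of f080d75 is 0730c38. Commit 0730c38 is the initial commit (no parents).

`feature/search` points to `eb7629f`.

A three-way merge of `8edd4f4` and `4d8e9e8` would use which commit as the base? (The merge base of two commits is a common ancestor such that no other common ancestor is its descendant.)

Ancestors of 8edd4f4: {06b133e, 0730c38, 8edd4f4, f5a0770}.
Ancestors of 4d8e9e8: {06b133e, 0730c38, 4d8e9e8}.
Common ancestors: {06b133e, 0730c38}.
Among these, 06b133e is not an ancestor of any other common ancestor — it is the merge base.

06b133e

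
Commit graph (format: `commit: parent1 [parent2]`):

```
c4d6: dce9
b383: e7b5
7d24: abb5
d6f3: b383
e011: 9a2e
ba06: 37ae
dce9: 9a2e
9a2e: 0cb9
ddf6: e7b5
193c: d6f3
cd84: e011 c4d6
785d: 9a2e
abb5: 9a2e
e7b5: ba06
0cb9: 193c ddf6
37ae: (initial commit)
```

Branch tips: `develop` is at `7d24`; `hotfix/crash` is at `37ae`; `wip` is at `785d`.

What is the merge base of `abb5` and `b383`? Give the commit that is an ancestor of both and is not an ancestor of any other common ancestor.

b383

Ancestors of abb5: {0cb9, 193c, 37ae, 9a2e, abb5, b383, ba06, d6f3, ddf6, e7b5}.
Ancestors of b383: {37ae, b383, ba06, e7b5}.
Common ancestors: {37ae, b383, ba06, e7b5}.
Among these, b383 is not an ancestor of any other common ancestor — it is the merge base.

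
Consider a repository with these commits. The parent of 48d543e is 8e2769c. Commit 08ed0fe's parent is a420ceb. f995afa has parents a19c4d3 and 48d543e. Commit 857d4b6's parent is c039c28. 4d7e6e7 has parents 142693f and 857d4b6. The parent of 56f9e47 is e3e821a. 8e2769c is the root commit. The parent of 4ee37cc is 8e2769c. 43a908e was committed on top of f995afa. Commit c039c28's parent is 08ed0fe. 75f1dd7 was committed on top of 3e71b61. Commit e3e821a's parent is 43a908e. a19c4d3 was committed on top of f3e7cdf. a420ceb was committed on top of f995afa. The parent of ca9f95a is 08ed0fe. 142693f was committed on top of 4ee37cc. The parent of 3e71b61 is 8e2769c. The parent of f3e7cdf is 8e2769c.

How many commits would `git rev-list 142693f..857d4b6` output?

8

Reachable from 857d4b6: {08ed0fe, 48d543e, 857d4b6, 8e2769c, a19c4d3, a420ceb, c039c28, f3e7cdf, f995afa}.
Reachable from 142693f: {142693f, 4ee37cc, 8e2769c}.
In 857d4b6's history but not 142693f's: {08ed0fe, 48d543e, 857d4b6, a19c4d3, a420ceb, c039c28, f3e7cdf, f995afa} — 8 commits.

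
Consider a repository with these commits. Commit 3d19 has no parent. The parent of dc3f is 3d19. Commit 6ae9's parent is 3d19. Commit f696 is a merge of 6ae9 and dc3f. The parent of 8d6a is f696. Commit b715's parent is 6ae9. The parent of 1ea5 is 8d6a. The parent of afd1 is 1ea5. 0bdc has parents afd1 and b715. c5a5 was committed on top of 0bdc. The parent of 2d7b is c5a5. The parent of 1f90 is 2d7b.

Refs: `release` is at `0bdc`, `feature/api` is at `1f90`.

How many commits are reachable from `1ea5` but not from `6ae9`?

Reachable from 1ea5: {1ea5, 3d19, 6ae9, 8d6a, dc3f, f696}.
Reachable from 6ae9: {3d19, 6ae9}.
In 1ea5's history but not 6ae9's: {1ea5, 8d6a, dc3f, f696} — 4 commits.

4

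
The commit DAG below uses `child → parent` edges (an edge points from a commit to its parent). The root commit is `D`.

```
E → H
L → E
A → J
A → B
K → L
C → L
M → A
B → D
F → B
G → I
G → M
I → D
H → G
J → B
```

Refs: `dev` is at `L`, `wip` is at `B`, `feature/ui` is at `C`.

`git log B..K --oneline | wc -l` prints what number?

Reachable from K: {A, B, D, E, G, H, I, J, K, L, M}.
Reachable from B: {B, D}.
In K's history but not B's: {A, E, G, H, I, J, K, L, M} — 9 commits.

9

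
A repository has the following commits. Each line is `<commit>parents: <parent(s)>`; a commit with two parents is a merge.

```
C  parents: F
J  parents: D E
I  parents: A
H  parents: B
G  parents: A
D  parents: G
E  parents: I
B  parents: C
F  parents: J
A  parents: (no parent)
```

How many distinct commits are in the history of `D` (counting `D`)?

3

Walking parent pointers from D: reachable set = {A, D, G}.
That is 3 commits.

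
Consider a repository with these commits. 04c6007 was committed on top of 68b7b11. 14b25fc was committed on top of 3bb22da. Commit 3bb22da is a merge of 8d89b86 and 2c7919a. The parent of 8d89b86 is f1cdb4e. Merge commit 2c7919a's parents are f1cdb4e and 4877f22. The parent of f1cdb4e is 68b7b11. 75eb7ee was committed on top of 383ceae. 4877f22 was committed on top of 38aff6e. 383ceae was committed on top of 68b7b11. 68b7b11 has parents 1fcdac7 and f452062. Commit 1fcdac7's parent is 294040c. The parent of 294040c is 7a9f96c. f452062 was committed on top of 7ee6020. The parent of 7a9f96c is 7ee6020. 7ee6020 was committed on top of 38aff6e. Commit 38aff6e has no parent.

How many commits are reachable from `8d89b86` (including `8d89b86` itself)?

Walking parent pointers from 8d89b86: reachable set = {1fcdac7, 294040c, 38aff6e, 68b7b11, 7a9f96c, 7ee6020, 8d89b86, f1cdb4e, f452062}.
That is 9 commits.

9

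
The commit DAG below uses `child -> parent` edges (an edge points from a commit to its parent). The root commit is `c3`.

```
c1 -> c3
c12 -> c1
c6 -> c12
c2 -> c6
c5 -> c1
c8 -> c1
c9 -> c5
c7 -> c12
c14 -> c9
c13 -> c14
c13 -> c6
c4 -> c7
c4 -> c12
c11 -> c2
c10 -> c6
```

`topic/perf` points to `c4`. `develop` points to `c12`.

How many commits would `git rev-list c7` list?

4

Walking parent pointers from c7: reachable set = {c1, c12, c3, c7}.
That is 4 commits.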